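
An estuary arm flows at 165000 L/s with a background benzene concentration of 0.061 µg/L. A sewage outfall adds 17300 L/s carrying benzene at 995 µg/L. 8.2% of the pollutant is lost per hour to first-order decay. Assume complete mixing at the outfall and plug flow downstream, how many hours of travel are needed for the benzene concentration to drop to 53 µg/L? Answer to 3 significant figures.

6.76 h

Mixed concentration C = ΣQC/ΣQ = (165000·0.06100 + 17300·995.0) / 182300 = 17220000/182300 = 94.48 µg/L.
8.2%/h lost → k = −ln(1 − 0.082) = 0.08556 h⁻¹.
94.48·exp(−k·t) = 53 → t = ln(94.48/53)/k = 24320 s = 6.757 h.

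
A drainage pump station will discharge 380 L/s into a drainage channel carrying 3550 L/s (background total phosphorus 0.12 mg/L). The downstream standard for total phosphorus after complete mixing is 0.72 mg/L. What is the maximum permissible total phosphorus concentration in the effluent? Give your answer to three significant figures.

6.33 mg/L

At the limit, (Qr·Cr + Qe·Cₑ)/(Qr + Qe) = 0.72:
Cₑ = (3930·0.72 − 3550·0.1200) / 380.0 = 6.325 mg/L.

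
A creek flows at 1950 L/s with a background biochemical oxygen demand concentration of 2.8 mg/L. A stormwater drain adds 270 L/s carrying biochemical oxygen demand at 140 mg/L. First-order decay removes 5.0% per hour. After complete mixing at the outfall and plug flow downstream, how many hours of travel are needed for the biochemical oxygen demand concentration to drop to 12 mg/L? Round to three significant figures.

Conservation of mass: C = (1950·2.800 + 270.0·140.0) / 2220 = 43260/2220 = 19.49 mg/L.
5.0%/h lost → k = −ln(1 − 0.05) = 0.05129 h⁻¹.
19.49·exp(−k·t) = 12 → t = ln(19.49/12)/k = 34030 s = 9.452 h.

9.45 h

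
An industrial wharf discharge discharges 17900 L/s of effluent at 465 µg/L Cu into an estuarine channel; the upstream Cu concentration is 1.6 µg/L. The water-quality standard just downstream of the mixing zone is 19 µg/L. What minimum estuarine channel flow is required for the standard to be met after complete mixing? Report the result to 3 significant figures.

Set C_mix = 19: (Q·1.600 + 17900·465.0) / (Q + 17900) = 19
→ Q = 17900·(465.0 − 19)/(19 − 1.600) = 458800 L/s.

459000 L/s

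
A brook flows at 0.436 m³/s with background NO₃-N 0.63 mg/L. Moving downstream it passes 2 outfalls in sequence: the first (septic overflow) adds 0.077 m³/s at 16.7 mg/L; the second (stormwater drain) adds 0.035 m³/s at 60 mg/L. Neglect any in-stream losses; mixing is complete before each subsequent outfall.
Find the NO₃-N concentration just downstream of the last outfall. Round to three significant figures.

6.68 mg/L

Outfall 1: combined Q = 0.5130 m³/s; C = (0.4360·0.6300 + 0.07700·16.70)/0.5130 = 3.042 mg/L.
Outfall 2: combined Q = 0.5480 m³/s; C = (0.5130·3.042 + 0.03500·60.00)/0.5480 = 6.680 mg/L.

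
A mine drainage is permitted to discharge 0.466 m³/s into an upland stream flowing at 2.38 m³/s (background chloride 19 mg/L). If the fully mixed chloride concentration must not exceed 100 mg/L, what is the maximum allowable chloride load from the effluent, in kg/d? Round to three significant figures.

Mass balance at the limit: 2.380·19.00 + 0.4660·Cₑ = 2.846·100 → Cₑ = 513.7 mg/L.
Load = 0.4660 m³/s × 513.7 g/m³ × 86 400 s/d = 20680 kg/d.

20700 kg/d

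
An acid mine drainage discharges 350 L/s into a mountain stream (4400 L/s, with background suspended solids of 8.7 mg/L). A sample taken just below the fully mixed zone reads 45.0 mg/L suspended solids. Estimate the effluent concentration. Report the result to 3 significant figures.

Mass balance: 4400·8.700 + 350.0·Cₑ = 4750·45.00
→ Cₑ = (4750·45.00 − 4400·8.700) / 350.0 = 501.3 mg/L.

501 mg/L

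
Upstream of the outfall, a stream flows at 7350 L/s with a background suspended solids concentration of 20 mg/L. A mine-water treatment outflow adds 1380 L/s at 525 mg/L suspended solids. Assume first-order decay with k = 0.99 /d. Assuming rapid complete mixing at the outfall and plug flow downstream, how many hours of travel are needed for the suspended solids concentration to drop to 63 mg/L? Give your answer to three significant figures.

11.2 h

Flow-weighted average: C = (7350·20.00 + 1380·525.0) / 8730 = 871500/8730 = 99.83 mg/L.
99.83·exp(−k·t) = 63 → t = ln(99.83/63)/k = 40170 s = 11.16 h.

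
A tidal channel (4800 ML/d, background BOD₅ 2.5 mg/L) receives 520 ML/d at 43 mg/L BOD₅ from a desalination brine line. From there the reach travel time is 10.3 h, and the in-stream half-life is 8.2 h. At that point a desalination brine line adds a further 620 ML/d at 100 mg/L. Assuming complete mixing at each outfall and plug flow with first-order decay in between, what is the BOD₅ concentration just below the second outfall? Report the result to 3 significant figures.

After mixing, C = (4800·2.500 + 520.0·43.00) / 5320 = 34360/5320 = 6.459 mg/L; combined flow 5320 ML/d.
Half-life 8.2 h → k = ln 2 / 8.2 = 0.08453 h⁻¹ = 2.029 d⁻¹.
Decay over the reach: 6.459·exp(−kt) = 6.459·0.4187 = 2.704 mg/L.
Second outfall: C = (5320·2.704 + 620.0·100.0)/5940 = 12.86 mg/L.

12.9 mg/L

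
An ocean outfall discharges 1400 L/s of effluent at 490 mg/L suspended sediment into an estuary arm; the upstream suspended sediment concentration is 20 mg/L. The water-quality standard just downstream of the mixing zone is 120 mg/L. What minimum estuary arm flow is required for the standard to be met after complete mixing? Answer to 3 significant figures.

Set C_mix = 120: (Q·20.00 + 1400·490.0) / (Q + 1400) = 120
→ Q = 1400·(490.0 − 120)/(120 − 20.00) = 5180 L/s.

5180 L/s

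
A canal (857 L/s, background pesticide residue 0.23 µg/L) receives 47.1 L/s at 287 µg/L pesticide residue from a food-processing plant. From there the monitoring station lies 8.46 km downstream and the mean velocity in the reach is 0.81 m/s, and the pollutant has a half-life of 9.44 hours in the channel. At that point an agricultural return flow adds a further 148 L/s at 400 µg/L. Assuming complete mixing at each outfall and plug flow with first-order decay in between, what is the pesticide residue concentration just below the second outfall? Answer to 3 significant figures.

66.8 µg/L

Conservation of mass: C = (857.0·0.2300 + 47.10·287.0) / 904.1 = 13710/904.1 = 15.17 µg/L; combined flow 904.1 L/s.
Travel time t = 8.46·1000 / 0.81 = 10440 s = 2.901 h.
Half-life 9.44 h → k = ln 2 / 9.44 = 0.07343 h⁻¹ = 1.762 d⁻¹.
Applying C = C₀e^(−kt): 15.17 × 0.8081 = 12.26 µg/L.
At the second outfall, C = (904.1·12.26 + 148.0·400.0) / (904.1 + 148.0) = 66.80 µg/L.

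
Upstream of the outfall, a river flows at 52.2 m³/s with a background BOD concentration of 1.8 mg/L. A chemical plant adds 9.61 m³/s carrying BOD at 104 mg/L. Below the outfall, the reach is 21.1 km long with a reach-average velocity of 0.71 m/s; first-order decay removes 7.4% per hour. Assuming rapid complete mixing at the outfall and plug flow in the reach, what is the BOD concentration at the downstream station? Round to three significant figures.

9.38 mg/L

Mixed concentration C = ΣQC/ΣQ = (52.20·1.800 + 9.610·104.0) / 61.81 = 1093/61.81 = 17.69 mg/L.
Travel time t = 21.1·1000 / 0.71 = 29720 s = 8.255 h.
7.4%/h lost → k = −ln(1 − 0.074) = 0.07688 h⁻¹.
After decay, C = 17.69 × e^(−kt) = 17.69 × 0.5301 = 9.378 mg/L.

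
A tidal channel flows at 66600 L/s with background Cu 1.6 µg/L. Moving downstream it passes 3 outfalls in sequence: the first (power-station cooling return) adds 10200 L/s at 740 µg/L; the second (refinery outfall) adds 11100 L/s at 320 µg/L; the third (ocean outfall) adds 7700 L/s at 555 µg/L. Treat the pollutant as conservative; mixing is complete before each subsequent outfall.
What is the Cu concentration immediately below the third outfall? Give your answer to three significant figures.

Below outfall 1: Q → 76800 L/s, C = (66600·1.600 + 10200·740.0)/76800 = 99.67 µg/L.
Below outfall 2: Q → 87900 L/s, C = (76800·99.67 + 11100·320.0)/87900 = 127.5 µg/L.
Below outfall 3: Q → 95600 L/s, C = (87900·127.5 + 7700·555.0)/95600 = 161.9 µg/L.

162 µg/L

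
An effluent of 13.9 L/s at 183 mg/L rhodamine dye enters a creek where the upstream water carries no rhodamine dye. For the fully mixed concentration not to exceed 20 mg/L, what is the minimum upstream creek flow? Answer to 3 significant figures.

Set C_mix = 20: (Q·0 + 13.90·183.0) / (Q + 13.90) = 20
→ Q = 13.90·(183.0 − 20)/(20 − 0) = 113.3 L/s.

113 L/s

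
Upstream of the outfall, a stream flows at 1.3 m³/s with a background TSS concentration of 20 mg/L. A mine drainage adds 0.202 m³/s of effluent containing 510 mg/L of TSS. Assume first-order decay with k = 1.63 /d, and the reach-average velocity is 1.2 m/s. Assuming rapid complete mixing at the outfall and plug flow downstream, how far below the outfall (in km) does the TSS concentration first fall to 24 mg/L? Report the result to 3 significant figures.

81.1 km

Flow-weighted average: C = (1.300·20.00 + 0.2020·510.0) / 1.502 = 129.0/1.502 = 85.90 mg/L.
Set 85.90·exp(−k·t) = 24 → t = ln(85.90/24)/k = 67590 s = 18.77 h.
Distance = v·t = 1.2·67590 = 81110 m = 81.11 km.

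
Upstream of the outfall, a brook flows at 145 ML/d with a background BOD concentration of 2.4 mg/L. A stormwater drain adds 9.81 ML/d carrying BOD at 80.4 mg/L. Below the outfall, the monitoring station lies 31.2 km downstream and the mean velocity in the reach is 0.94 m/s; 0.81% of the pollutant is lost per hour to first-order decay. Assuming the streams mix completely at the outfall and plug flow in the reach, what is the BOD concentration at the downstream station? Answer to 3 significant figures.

Mass balance: C = (145.0·2.400 + 9.810·80.40) / 154.8 = 1137/154.8 = 7.343 mg/L.
Travel time t = 31.2·1000 / 0.94 = 33190 s = 9.220 h.
0.81%/h lost → k = −ln(1 − 0.0081) = 0.008133 h⁻¹.
Decay over the reach: 7.343·exp(−kt) = 7.343·0.9278 = 6.812 mg/L.

6.81 mg/L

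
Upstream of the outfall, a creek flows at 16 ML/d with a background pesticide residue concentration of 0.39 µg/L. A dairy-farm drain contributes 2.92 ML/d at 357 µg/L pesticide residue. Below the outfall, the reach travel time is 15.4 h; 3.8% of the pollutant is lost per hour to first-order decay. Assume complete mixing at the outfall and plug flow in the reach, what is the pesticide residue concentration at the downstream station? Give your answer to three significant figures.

30.5 µg/L

After mixing, C = (16.00·0.3900 + 2.920·357.0) / 18.92 = 1049/18.92 = 55.43 µg/L.
3.8%/h lost → k = −ln(1 − 0.038) = 0.03874 h⁻¹.
After decay, C = 55.43 × e^(−kt) = 55.43 × 0.5507 = 30.52 µg/L.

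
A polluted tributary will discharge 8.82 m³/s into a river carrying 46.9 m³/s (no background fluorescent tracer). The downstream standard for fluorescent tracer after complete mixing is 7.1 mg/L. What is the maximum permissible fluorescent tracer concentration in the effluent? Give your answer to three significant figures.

44.9 mg/L

At the limit, (Qr·Cr + Qe·Cₑ)/(Qr + Qe) = 7.1:
Cₑ = (55.72·7.1 − 46.90·0) / 8.820 = 44.85 mg/L.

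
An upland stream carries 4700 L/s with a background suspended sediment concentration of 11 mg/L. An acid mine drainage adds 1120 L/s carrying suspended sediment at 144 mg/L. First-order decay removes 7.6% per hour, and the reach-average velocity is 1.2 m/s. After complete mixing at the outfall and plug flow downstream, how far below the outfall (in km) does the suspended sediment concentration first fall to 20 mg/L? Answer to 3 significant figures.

Flow-weighted average: C = (4700·11.00 + 1120·144.0) / 5820 = 213000/5820 = 36.59 mg/L.
7.6%/h lost → k = −ln(1 − 0.076) = 0.07904 h⁻¹.
Set 36.59·exp(−k·t) = 20 → t = ln(36.59/20)/k = 27520 s = 7.643 h.
Distance = v·t = 1.2·27520 = 33020 m = 33.02 km.

33.0 km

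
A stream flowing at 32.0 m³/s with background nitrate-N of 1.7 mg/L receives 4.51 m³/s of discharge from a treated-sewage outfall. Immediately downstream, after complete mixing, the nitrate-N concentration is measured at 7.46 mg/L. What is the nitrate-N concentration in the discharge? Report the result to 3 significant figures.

Mass balance: 32.00·1.700 + 4.510·Cₑ = 36.51·7.460
→ Cₑ = (36.51·7.460 − 32.00·1.700) / 4.510 = 48.33 mg/L.

48.3 mg/L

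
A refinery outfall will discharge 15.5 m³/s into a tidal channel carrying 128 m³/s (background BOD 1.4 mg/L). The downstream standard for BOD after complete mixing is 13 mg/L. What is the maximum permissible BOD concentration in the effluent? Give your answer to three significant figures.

At the limit, (Qr·Cr + Qe·Cₑ)/(Qr + Qe) = 13:
Cₑ = (143.5·13 − 128.0·1.400) / 15.50 = 108.8 mg/L.

109 mg/L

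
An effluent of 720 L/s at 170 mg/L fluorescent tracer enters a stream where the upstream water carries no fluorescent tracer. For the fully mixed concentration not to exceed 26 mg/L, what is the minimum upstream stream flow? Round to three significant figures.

3990 L/s

Set C_mix = 26: (Q·0 + 720.0·170.0) / (Q + 720.0) = 26
→ Q = 720.0·(170.0 − 26)/(26 − 0) = 3988 L/s.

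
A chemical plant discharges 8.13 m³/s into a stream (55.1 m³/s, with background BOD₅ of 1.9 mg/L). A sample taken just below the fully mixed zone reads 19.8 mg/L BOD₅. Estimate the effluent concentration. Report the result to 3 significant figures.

Mass balance: 55.10·1.900 + 8.130·Cₑ = 63.23·19.80
→ Cₑ = (63.23·19.80 − 55.10·1.900) / 8.130 = 141.1 mg/L.

141 mg/L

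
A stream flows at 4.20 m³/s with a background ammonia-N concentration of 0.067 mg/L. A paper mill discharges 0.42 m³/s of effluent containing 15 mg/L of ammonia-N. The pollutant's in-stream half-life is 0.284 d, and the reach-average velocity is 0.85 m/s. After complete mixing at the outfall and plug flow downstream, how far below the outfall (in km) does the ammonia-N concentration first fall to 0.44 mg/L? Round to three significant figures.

35.4 km

Mass balance: C = (4.200·0.06700 + 0.4200·15.00) / 4.620 = 6.581/4.620 = 1.425 mg/L.
Half-life 0.284 d → k = ln 2 / 0.284 = 2.441 d⁻¹.
Set 1.425·exp(−k·t) = 0.44 → t = ln(1.425/0.44)/k = 41590 s = 11.55 h.
Distance = v·t = 0.85·41590 = 35350 m = 35.35 km.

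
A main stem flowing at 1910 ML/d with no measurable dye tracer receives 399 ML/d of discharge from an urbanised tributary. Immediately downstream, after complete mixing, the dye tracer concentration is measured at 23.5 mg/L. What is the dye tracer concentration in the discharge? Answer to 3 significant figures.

136 mg/L

Mass balance: 1910·0 + 399.0·Cₑ = 2309·23.50
→ Cₑ = (2309·23.50 − 1910·0) / 399.0 = 136.0 mg/L.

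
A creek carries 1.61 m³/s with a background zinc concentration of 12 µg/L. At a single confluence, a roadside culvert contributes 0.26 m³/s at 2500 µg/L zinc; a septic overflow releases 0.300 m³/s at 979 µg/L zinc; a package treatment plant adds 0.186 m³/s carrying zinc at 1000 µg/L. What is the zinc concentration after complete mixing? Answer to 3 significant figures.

Flow-weighted average: C = (1.610·12.00 + 0.2600·2500 + 0.3000·979.0 + 0.1860·1000) / 2.356 = 1149/2.356 = 487.7 µg/L.

488 µg/L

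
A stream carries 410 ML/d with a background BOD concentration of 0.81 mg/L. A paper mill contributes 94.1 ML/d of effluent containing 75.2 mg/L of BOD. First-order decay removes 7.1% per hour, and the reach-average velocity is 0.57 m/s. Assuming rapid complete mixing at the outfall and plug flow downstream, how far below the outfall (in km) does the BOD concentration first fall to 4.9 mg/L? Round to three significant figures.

30.6 km

Flow-weighted average: C = (410.0·0.8100 + 94.10·75.20) / 504.1 = 7408/504.1 = 14.70 mg/L.
7.1%/h lost → k = −ln(1 − 0.071) = 0.07365 h⁻¹.
Set 14.70·exp(−k·t) = 4.9 → t = ln(14.70/4.9)/k = 53690 s = 14.91 h.
Distance = v·t = 0.57·53690 = 30600 m = 30.60 km.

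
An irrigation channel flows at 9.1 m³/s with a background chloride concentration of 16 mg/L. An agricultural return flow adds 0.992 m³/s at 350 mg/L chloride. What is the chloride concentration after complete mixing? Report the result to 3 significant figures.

48.8 mg/L

Flow-weighted average: C = (9.100·16.00 + 0.9920·350.0) / 10.09 = 492.8/10.09 = 48.83 mg/L.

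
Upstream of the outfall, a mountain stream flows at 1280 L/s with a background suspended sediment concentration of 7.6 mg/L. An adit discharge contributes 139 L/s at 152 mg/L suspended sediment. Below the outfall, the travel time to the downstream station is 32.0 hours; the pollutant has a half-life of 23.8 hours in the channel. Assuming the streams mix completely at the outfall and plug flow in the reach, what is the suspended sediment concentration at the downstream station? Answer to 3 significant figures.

Mixed concentration C = ΣQC/ΣQ = (1280·7.600 + 139.0·152.0) / 1419 = 30860/1419 = 21.74 mg/L.
Half-life 23.8 h → k = ln 2 / 23.8 = 0.02912 h⁻¹ = 0.6990 d⁻¹.
First-order decay: C = 21.74·exp(−k·t) = 21.74·0.3938 = 8.563 mg/L.

8.56 mg/L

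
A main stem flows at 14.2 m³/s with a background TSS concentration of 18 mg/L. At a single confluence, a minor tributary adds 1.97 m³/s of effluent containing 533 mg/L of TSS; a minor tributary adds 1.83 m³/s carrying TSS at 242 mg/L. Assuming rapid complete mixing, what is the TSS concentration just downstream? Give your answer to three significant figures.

97.1 mg/L

Flow-weighted average: C = (14.20·18.00 + 1.970·533.0 + 1.830·242.0) / 18.00 = 1748/18.00 = 97.14 mg/L.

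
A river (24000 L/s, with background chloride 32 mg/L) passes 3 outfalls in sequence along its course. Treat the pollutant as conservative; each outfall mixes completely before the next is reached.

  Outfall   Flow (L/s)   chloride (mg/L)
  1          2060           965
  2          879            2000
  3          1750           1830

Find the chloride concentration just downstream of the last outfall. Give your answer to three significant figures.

269 mg/L

Outfall 1: combined Q = 26060 L/s; C = (24000·32.00 + 2060·965.0)/26060 = 105.8 mg/L.
Outfall 2: combined Q = 26940 L/s; C = (26060·105.8 + 879.0·2000)/26940 = 167.6 mg/L.
Outfall 3: combined Q = 28690 L/s; C = (26940·167.6 + 1750·1830)/28690 = 269.0 mg/L.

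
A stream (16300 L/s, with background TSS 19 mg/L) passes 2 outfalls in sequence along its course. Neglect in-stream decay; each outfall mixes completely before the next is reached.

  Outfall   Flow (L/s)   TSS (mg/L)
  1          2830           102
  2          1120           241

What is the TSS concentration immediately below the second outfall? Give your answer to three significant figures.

42.9 mg/L

Outfall 1: combined Q = 19130 L/s; C = (16300·19.00 + 2830·102.0)/19130 = 31.28 mg/L.
Outfall 2: combined Q = 20250 L/s; C = (19130·31.28 + 1120·241.0)/20250 = 42.88 mg/L.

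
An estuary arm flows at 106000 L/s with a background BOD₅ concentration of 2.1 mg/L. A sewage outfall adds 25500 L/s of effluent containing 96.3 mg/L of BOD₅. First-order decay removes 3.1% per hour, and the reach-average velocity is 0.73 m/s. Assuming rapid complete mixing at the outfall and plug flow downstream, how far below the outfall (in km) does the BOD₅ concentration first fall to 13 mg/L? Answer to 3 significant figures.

37.5 km

Mass balance: C = (106000·2.100 + 25500·96.30) / 131500 = 2678000/131500 = 20.37 mg/L.
3.1%/h lost → k = −ln(1 − 0.031) = 0.03149 h⁻¹.
Set 20.37·exp(−k·t) = 13 → t = ln(20.37/13)/k = 51330 s = 14.26 h.
Distance = v·t = 0.73·51330 = 37470 m = 37.47 km.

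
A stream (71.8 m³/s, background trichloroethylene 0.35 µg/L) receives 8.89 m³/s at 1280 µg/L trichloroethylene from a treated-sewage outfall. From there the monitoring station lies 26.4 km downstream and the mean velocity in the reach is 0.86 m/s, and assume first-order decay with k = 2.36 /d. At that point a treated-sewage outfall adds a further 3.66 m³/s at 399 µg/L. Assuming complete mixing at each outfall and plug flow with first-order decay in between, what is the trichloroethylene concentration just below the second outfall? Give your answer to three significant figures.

Mixed concentration C = ΣQC/ΣQ = (71.80·0.3500 + 8.890·1280) / 80.69 = 11400/80.69 = 141.3 µg/L; combined flow 80.69 m³/s.
Travel time t = 26.4·1000 / 0.86 = 30700 s = 8.527 h.
Applying C = C₀e^(−kt): 141.3 × 0.4324 = 61.11 µg/L.
At the second outfall, C = (80.69·61.11 + 3.660·399.0) / (80.69 + 3.660) = 75.77 µg/L.

75.8 µg/L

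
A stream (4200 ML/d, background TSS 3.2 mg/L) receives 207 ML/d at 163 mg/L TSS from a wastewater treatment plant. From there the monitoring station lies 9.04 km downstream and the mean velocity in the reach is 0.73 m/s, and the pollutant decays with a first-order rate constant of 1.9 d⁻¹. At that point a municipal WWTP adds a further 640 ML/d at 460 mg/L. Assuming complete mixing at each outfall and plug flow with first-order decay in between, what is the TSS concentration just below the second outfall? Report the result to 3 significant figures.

65.5 mg/L

Mixed concentration C = ΣQC/ΣQ = (4200·3.200 + 207.0·163.0) / 4407 = 47180/4407 = 10.71 mg/L; combined flow 4407 ML/d.
Travel time t = 9.04·1000 / 0.73 = 12380 s = 3.440 h.
After decay, C = 10.71 × e^(−kt) = 10.71 × 0.7616 = 8.154 mg/L.
At the second outfall, C = (4407·8.154 + 640.0·460.0) / (4407 + 640.0) = 65.45 mg/L.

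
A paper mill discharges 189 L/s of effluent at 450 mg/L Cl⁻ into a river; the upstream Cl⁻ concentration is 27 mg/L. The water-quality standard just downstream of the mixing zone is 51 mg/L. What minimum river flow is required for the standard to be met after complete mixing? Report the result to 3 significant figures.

Set C_mix = 51: (Q·27.00 + 189.0·450.0) / (Q + 189.0) = 51
→ Q = 189.0·(450.0 − 51)/(51 − 27.00) = 3142 L/s.

3140 L/s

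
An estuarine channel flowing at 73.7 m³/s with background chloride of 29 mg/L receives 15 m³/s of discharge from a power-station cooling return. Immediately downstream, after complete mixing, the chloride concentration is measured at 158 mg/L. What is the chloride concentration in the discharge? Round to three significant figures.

792 mg/L

Mass balance: 73.70·29.00 + 15.00·Cₑ = 88.70·158.0
→ Cₑ = (88.70·158.0 − 73.70·29.00) / 15.00 = 791.8 mg/L.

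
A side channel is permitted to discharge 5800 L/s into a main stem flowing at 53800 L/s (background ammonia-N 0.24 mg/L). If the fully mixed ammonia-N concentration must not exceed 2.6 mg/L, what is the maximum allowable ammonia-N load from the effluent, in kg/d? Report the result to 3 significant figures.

12300 kg/d

Mass balance at the limit: 53800·0.2400 + 5800·Cₑ = 59600·2.6 → Cₑ = 24.49 mg/L.
5800 L/s = 5.800 m³/s. Load = 5.800 m³/s × 24.49 g/m³ × 86 400 s/d = 12270 kg/d.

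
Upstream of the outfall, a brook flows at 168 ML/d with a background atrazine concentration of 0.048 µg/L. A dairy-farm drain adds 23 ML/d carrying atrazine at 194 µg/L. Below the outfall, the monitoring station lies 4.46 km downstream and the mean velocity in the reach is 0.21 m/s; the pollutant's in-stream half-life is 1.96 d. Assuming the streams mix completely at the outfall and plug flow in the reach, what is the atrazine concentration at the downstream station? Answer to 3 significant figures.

Mixed concentration C = ΣQC/ΣQ = (168.0·0.04800 + 23.00·194.0) / 191.0 = 4470/191.0 = 23.40 µg/L.
Travel time t = 4.46·1000 / 0.21 = 21240 s = 5.899 h.
Half-life 1.96 d → k = ln 2 / 1.96 = 0.3536 d⁻¹.
Applying C = C₀e^(−kt): 23.40 × 0.9167 = 21.45 µg/L.

21.5 µg/L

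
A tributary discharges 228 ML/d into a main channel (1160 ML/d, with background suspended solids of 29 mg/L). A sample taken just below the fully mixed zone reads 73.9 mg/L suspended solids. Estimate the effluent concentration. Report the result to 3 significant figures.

Mass balance: 1160·29.00 + 228.0·Cₑ = 1388·73.90
→ Cₑ = (1388·73.90 − 1160·29.00) / 228.0 = 302.3 mg/L.

302 mg/L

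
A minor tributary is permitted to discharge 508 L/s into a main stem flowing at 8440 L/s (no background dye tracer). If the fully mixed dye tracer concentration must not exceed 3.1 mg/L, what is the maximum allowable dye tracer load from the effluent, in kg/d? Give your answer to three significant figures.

2400 kg/d

Mass balance at the limit: 8440·0 + 508.0·Cₑ = 8948·3.1 → Cₑ = 54.60 mg/L.
508.0 L/s = 0.5080 m³/s. Load = 0.5080 m³/s × 54.60 g/m³ × 86 400 s/d = 2397 kg/d.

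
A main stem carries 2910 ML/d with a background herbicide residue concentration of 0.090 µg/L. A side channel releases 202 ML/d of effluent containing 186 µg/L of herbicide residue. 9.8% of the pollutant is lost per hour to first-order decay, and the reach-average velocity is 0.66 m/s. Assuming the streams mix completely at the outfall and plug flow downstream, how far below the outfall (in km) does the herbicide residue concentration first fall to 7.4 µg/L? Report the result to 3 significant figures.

Flow-weighted average: C = (2910·0.09000 + 202.0·186.0) / 3112 = 37830/3112 = 12.16 µg/L.
9.8%/h lost → k = −ln(1 − 0.098) = 0.1031 h⁻¹.
Set 12.16·exp(−k·t) = 7.4 → t = ln(12.16/7.4)/k = 17330 s = 4.813 h.
Distance = v·t = 0.66·17330 = 11440 m = 11.44 km.

11.4 km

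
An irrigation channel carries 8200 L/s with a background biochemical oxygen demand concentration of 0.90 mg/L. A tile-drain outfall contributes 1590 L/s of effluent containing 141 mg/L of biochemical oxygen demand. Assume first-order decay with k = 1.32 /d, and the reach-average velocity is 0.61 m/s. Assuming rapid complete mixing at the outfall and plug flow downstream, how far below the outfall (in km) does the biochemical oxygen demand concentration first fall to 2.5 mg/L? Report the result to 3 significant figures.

89.7 km

Mass balance: C = (8200·0.9000 + 1590·141.0) / 9790 = 231600/9790 = 23.65 mg/L.
Set 23.65·exp(−k·t) = 2.5 → t = ln(23.65/2.5)/k = 147100 s = 40.86 h.
Distance = v·t = 0.61·147100 = 89730 m = 89.73 km.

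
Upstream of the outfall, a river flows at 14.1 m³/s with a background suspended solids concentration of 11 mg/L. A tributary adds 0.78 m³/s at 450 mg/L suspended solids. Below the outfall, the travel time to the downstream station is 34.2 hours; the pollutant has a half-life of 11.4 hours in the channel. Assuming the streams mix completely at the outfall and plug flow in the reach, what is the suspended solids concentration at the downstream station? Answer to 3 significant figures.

After mixing, C = (14.10·11.00 + 0.7800·450.0) / 14.88 = 506.1/14.88 = 34.01 mg/L.
Half-life 11.4 h → k = ln 2 / 11.4 = 0.06080 h⁻¹ = 1.459 d⁻¹.
After decay, C = 34.01 × e^(−kt) = 34.01 × 0.1250 = 4.252 mg/L.

4.25 mg/L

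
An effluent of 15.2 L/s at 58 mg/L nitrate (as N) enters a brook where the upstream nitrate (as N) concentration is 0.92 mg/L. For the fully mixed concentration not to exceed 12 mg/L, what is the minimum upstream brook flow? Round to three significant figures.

63.1 L/s

Set C_mix = 12: (Q·0.9200 + 15.20·58.00) / (Q + 15.20) = 12
→ Q = 15.20·(58.00 − 12)/(12 − 0.9200) = 63.10 L/s.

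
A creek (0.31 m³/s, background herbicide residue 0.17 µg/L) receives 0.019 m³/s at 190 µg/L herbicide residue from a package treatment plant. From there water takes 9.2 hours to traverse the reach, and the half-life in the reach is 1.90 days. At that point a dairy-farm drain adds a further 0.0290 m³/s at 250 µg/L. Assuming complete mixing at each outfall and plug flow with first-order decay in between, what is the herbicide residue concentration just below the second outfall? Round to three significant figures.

After mixing, C = (0.3100·0.1700 + 0.01900·190.0) / 0.3290 = 3.663/0.3290 = 11.13 µg/L; combined flow 0.3290 m³/s.
Half-life 1.90 d → k = ln 2 / 1.90 = 0.3648 d⁻¹.
First-order decay: C = 11.13·exp(−k·t) = 11.13·0.8695 = 9.680 µg/L.
Second outfall: C = (0.3290·9.680 + 0.02900·250.0)/0.3580 = 29.15 µg/L.

29.1 µg/L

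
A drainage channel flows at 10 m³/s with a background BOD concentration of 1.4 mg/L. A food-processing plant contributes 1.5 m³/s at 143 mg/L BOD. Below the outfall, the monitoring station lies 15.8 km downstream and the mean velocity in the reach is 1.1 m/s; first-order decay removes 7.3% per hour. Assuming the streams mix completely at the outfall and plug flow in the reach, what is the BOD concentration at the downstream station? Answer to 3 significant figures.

Mass balance: C = (10.00·1.400 + 1.500·143.0) / 11.50 = 228.5/11.50 = 19.87 mg/L.
Travel time t = 15.8·1000 / 1.1 = 14360 s = 3.990 h.
7.3%/h lost → k = −ln(1 − 0.073) = 0.07580 h⁻¹.
First-order decay: C = 19.87·exp(−k·t) = 19.87·0.7390 = 14.68 mg/L.

14.7 mg/L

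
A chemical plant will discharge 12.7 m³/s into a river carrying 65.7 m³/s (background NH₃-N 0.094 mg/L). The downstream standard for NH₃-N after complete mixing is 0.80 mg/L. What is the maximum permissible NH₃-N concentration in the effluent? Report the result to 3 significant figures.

At the limit, (Qr·Cr + Qe·Cₑ)/(Qr + Qe) = 0.80:
Cₑ = (78.40·0.80 − 65.70·0.09400) / 12.70 = 4.452 mg/L.

4.45 mg/L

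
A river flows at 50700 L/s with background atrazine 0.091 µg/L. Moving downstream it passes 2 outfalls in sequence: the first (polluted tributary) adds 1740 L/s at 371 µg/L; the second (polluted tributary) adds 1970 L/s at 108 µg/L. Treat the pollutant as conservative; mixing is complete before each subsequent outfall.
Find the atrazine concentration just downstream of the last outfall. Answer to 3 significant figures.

15.9 µg/L

After outfall 1: Q = 50700 + 1740 = 52440 L/s; C = (50700·0.09100 + 1740·371.0)/52440 = 12.40 µg/L.
After outfall 2: Q = 52440 + 1970 = 54410 L/s; C = (52440·12.40 + 1970·108.0)/54410 = 15.86 µg/L.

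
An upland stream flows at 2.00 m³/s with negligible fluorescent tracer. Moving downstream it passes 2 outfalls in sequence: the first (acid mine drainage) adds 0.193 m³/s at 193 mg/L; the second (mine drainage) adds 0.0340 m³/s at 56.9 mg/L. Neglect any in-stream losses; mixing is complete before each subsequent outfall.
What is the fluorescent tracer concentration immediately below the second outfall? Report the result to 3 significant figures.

17.6 mg/L

After outfall 1: Q = 2.000 + 0.1930 = 2.193 m³/s; C = (2.000·0 + 0.1930·193.0)/2.193 = 16.99 mg/L.
After outfall 2: Q = 2.193 + 0.03400 = 2.227 m³/s; C = (2.193·16.99 + 0.03400·56.90)/2.227 = 17.59 mg/L.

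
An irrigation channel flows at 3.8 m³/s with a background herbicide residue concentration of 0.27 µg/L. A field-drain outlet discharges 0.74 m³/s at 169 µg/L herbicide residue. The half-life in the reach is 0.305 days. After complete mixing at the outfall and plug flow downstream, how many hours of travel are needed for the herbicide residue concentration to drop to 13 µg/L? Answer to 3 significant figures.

8.02 h

Mixed concentration C = ΣQC/ΣQ = (3.800·0.2700 + 0.7400·169.0) / 4.540 = 126.1/4.540 = 27.77 µg/L.
Half-life 0.305 d → k = ln 2 / 0.305 = 2.273 d⁻¹.
27.77·exp(−k·t) = 13 → t = ln(27.77/13)/k = 28860 s = 8.016 h.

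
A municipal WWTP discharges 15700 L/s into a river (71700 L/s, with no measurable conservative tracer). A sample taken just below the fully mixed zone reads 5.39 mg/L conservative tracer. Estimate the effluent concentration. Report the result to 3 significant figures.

Mass balance: 71700·0 + 15700·Cₑ = 87400·5.390
→ Cₑ = (87400·5.390 − 71700·0) / 15700 = 30.01 mg/L.

30.0 mg/L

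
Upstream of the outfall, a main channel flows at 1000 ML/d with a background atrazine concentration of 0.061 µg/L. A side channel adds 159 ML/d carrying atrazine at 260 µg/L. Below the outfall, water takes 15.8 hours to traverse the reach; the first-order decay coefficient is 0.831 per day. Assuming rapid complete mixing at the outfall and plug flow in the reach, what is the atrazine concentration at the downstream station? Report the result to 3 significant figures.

Flow-weighted average: C = (1000·0.06100 + 159.0·260.0) / 1159 = 41400/1159 = 35.72 µg/L.
Decay over the reach: 35.72·exp(−kt) = 35.72·0.5786 = 20.67 µg/L.

20.7 µg/L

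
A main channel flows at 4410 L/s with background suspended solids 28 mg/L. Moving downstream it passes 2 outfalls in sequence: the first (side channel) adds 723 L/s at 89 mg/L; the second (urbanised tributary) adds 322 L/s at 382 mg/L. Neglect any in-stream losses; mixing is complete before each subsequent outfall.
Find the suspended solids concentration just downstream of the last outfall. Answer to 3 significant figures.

57.0 mg/L

Below outfall 1: Q → 5133 L/s, C = (4410·28.00 + 723.0·89.00)/5133 = 36.59 mg/L.
Below outfall 2: Q → 5455 L/s, C = (5133·36.59 + 322.0·382.0)/5455 = 56.98 mg/L.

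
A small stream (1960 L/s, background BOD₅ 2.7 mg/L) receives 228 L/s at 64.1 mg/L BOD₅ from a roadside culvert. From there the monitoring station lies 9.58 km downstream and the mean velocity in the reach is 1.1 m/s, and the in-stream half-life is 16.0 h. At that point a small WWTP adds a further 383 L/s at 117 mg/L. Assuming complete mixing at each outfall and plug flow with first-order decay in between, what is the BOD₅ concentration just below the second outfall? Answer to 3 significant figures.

24.4 mg/L

Mixed concentration C = ΣQC/ΣQ = (1960·2.700 + 228.0·64.10) / 2188 = 19910/2188 = 9.098 mg/L; combined flow 2188 L/s.
Travel time t = 9.58·1000 / 1.1 = 8709 s = 2.419 h.
Half-life 16.0 h → k = ln 2 / 16.0 = 0.04332 h⁻¹ = 1.040 d⁻¹.
After decay, C = 9.098 × e^(−kt) = 9.098 × 0.9005 = 8.193 mg/L.
At the second outfall, C = (2188·8.193 + 383.0·117.0) / (2188 + 383.0) = 24.40 mg/L.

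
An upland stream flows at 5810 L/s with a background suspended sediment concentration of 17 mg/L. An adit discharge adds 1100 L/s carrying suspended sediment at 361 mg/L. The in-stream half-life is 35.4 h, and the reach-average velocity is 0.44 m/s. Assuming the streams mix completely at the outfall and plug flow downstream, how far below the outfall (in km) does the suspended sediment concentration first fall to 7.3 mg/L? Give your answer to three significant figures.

After mixing, C = (5810·17.00 + 1100·361.0) / 6910 = 495900/6910 = 71.76 mg/L.
Half-life 35.4 h → k = ln 2 / 35.4 = 0.01958 h⁻¹ = 0.4699 d⁻¹.
Set 71.76·exp(−k·t) = 7.3 → t = ln(71.76/7.3)/k = 420200 s = 116.7 h.
Distance = v·t = 0.44·420200 = 184900 m = 184.9 km.

185 km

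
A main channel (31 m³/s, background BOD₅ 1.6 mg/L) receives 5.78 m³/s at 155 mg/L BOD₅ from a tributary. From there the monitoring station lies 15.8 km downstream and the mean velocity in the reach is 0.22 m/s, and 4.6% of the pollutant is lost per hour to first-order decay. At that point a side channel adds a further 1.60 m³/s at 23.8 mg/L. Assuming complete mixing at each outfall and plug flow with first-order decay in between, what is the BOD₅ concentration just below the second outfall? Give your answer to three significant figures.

Mass balance: C = (31.00·1.600 + 5.780·155.0) / 36.78 = 945.5/36.78 = 25.71 mg/L; combined flow 36.78 m³/s.
Travel time t = 15.8·1000 / 0.22 = 71820 s = 19.95 h.
4.6%/h lost → k = −ln(1 − 0.046) = 0.04709 h⁻¹.
First-order decay: C = 25.71·exp(−k·t) = 25.71·0.3908 = 10.05 mg/L.
At the second outfall, C = (36.78·10.05 + 1.600·23.80) / (36.78 + 1.600) = 10.62 mg/L.

10.6 mg/L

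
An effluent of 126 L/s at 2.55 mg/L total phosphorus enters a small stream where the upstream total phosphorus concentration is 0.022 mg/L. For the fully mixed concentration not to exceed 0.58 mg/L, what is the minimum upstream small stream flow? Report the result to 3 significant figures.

445 L/s

Set C_mix = 0.58: (Q·0.02200 + 126.0·2.550) / (Q + 126.0) = 0.58
→ Q = 126.0·(2.550 − 0.58)/(0.58 − 0.02200) = 444.8 L/s.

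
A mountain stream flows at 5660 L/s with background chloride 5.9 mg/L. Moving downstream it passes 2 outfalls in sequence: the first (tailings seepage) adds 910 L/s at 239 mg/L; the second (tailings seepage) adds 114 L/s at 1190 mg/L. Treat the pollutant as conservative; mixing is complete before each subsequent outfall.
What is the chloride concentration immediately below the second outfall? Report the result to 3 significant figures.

Outfall 1: combined Q = 6570 L/s; C = (5660·5.900 + 910.0·239.0)/6570 = 38.19 mg/L.
Outfall 2: combined Q = 6684 L/s; C = (6570·38.19 + 114.0·1190)/6684 = 57.83 mg/L.

57.8 mg/L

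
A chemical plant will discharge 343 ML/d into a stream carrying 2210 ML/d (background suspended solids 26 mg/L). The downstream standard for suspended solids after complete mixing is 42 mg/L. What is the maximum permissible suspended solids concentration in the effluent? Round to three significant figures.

At the limit, (Qr·Cr + Qe·Cₑ)/(Qr + Qe) = 42:
Cₑ = (2553·42 − 2210·26.00) / 343.0 = 145.1 mg/L.

145 mg/L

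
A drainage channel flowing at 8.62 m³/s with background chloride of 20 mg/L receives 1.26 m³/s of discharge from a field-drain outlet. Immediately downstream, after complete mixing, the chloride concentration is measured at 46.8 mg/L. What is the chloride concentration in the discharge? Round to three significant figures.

230 mg/L

Mass balance: 8.620·20.00 + 1.260·Cₑ = 9.880·46.80
→ Cₑ = (9.880·46.80 − 8.620·20.00) / 1.260 = 230.1 mg/L.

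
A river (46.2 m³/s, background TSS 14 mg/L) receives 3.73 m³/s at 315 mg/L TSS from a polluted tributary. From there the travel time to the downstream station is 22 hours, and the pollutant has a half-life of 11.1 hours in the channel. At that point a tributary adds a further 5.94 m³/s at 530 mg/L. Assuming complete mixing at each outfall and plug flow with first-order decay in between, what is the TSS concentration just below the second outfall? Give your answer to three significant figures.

Mass balance: C = (46.20·14.00 + 3.730·315.0) / 49.93 = 1822/49.93 = 36.49 mg/L; combined flow 49.93 m³/s.
Half-life 11.1 h → k = ln 2 / 11.1 = 0.06245 h⁻¹ = 1.499 d⁻¹.
After decay, C = 36.49 × e^(−kt) = 36.49 × 0.2531 = 9.236 mg/L.
Second outfall: C = (49.93·9.236 + 5.940·530.0)/55.87 = 64.60 mg/L.

64.6 mg/L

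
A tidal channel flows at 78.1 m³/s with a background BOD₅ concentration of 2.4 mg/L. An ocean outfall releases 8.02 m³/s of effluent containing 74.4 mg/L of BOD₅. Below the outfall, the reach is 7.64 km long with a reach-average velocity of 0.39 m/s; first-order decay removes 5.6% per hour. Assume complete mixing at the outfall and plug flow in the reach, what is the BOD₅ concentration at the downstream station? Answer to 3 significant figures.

6.65 mg/L

Mass balance: C = (78.10·2.400 + 8.020·74.40) / 86.12 = 784.1/86.12 = 9.105 mg/L.
Travel time t = 7.64·1000 / 0.39 = 19590 s = 5.442 h.
5.6%/h lost → k = −ln(1 − 0.056) = 0.05763 h⁻¹.
Applying C = C₀e^(−kt): 9.105 × 0.7308 = 6.654 mg/L.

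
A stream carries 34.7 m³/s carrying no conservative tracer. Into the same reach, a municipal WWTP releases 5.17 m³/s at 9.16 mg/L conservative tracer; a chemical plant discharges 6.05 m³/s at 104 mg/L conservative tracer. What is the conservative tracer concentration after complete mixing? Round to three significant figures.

Mass balance: C = (34.70·0 + 5.170·9.160 + 6.050·104.0) / 45.92 = 676.6/45.92 = 14.73 mg/L.

14.7 mg/L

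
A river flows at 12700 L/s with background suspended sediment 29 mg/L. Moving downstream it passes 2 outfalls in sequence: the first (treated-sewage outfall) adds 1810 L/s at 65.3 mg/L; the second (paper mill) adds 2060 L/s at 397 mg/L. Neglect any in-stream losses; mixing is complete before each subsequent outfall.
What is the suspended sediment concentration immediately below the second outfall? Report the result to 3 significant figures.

78.7 mg/L

Outfall 1: combined Q = 14510 L/s; C = (12700·29.00 + 1810·65.30)/14510 = 33.53 mg/L.
Outfall 2: combined Q = 16570 L/s; C = (14510·33.53 + 2060·397.0)/16570 = 78.72 mg/L.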